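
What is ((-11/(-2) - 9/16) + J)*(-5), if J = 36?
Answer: -3275/16 ≈ -204.69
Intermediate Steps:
((-11/(-2) - 9/16) + J)*(-5) = ((-11/(-2) - 9/16) + 36)*(-5) = ((-11*(-½) - 9*1/16) + 36)*(-5) = ((11/2 - 9/16) + 36)*(-5) = (79/16 + 36)*(-5) = (655/16)*(-5) = -3275/16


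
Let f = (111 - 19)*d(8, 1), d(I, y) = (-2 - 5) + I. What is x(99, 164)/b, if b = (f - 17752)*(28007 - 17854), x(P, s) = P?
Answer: -9/16300180 ≈ -5.5214e-7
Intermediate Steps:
d(I, y) = -7 + I
f = 92 (f = (111 - 19)*(-7 + 8) = 92*1 = 92)
b = -179301980 (b = (92 - 17752)*(28007 - 17854) = -17660*10153 = -179301980)
x(99, 164)/b = 99/(-179301980) = 99*(-1/179301980) = -9/16300180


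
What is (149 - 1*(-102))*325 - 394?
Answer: 81181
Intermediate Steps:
(149 - 1*(-102))*325 - 394 = (149 + 102)*325 - 394 = 251*325 - 394 = 81575 - 394 = 81181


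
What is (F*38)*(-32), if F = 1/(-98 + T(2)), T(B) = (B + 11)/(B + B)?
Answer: 4864/379 ≈ 12.834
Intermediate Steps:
T(B) = (11 + B)/(2*B) (T(B) = (11 + B)/((2*B)) = (11 + B)*(1/(2*B)) = (11 + B)/(2*B))
F = -4/379 (F = 1/(-98 + (½)*(11 + 2)/2) = 1/(-98 + (½)*(½)*13) = 1/(-98 + 13/4) = 1/(-379/4) = -4/379 ≈ -0.010554)
(F*38)*(-32) = -4/379*38*(-32) = -152/379*(-32) = 4864/379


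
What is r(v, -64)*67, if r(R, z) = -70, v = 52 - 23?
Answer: -4690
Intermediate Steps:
v = 29
r(v, -64)*67 = -70*67 = -4690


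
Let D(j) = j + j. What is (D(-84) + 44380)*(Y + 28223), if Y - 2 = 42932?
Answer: 3145993284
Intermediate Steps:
Y = 42934 (Y = 2 + 42932 = 42934)
D(j) = 2*j
(D(-84) + 44380)*(Y + 28223) = (2*(-84) + 44380)*(42934 + 28223) = (-168 + 44380)*71157 = 44212*71157 = 3145993284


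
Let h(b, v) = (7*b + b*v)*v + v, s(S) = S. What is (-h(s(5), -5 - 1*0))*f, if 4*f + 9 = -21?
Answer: -825/2 ≈ -412.50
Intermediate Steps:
f = -15/2 (f = -9/4 + (¼)*(-21) = -9/4 - 21/4 = -15/2 ≈ -7.5000)
h(b, v) = v + v*(7*b + b*v) (h(b, v) = v*(7*b + b*v) + v = v + v*(7*b + b*v))
(-h(s(5), -5 - 1*0))*f = -(-5 - 1*0)*(1 + 7*5 + 5*(-5 - 1*0))*(-15/2) = -(-5 + 0)*(1 + 35 + 5*(-5 + 0))*(-15/2) = -(-5)*(1 + 35 + 5*(-5))*(-15/2) = -(-5)*(1 + 35 - 25)*(-15/2) = -(-5)*11*(-15/2) = -1*(-55)*(-15/2) = 55*(-15/2) = -825/2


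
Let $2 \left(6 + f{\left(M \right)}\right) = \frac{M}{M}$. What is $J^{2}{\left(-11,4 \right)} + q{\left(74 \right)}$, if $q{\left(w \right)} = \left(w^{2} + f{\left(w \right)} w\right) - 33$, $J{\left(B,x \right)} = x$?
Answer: $5052$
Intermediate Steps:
$f{\left(M \right)} = - \frac{11}{2}$ ($f{\left(M \right)} = -6 + \frac{M \frac{1}{M}}{2} = -6 + \frac{1}{2} \cdot 1 = -6 + \frac{1}{2} = - \frac{11}{2}$)
$q{\left(w \right)} = -33 + w^{2} - \frac{11 w}{2}$ ($q{\left(w \right)} = \left(w^{2} - \frac{11 w}{2}\right) - 33 = -33 + w^{2} - \frac{11 w}{2}$)
$J^{2}{\left(-11,4 \right)} + q{\left(74 \right)} = 4^{2} - \left(440 - 5476\right) = 16 - -5036 = 16 + 5036 = 5052$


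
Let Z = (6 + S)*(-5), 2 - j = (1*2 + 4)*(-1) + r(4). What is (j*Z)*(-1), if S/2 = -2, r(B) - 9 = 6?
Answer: -70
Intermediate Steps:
r(B) = 15 (r(B) = 9 + 6 = 15)
S = -4 (S = 2*(-2) = -4)
j = -7 (j = 2 - ((1*2 + 4)*(-1) + 15) = 2 - ((2 + 4)*(-1) + 15) = 2 - (6*(-1) + 15) = 2 - (-6 + 15) = 2 - 1*9 = 2 - 9 = -7)
Z = -10 (Z = (6 - 4)*(-5) = 2*(-5) = -10)
(j*Z)*(-1) = -7*(-10)*(-1) = 70*(-1) = -70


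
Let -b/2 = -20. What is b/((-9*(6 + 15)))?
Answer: -40/189 ≈ -0.21164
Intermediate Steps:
b = 40 (b = -2*(-20) = 40)
b/((-9*(6 + 15))) = 40/((-9*(6 + 15))) = 40/((-9*21)) = 40/(-189) = 40*(-1/189) = -40/189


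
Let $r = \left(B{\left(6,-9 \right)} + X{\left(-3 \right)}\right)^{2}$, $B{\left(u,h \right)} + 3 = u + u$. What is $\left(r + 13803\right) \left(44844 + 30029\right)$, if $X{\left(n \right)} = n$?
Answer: $1036167447$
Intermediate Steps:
$B{\left(u,h \right)} = -3 + 2 u$ ($B{\left(u,h \right)} = -3 + \left(u + u\right) = -3 + 2 u$)
$r = 36$ ($r = \left(\left(-3 + 2 \cdot 6\right) - 3\right)^{2} = \left(\left(-3 + 12\right) - 3\right)^{2} = \left(9 - 3\right)^{2} = 6^{2} = 36$)
$\left(r + 13803\right) \left(44844 + 30029\right) = \left(36 + 13803\right) \left(44844 + 30029\right) = 13839 \cdot 74873 = 1036167447$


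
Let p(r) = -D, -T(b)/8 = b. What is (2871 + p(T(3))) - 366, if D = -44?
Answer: 2549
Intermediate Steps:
T(b) = -8*b
p(r) = 44 (p(r) = -1*(-44) = 44)
(2871 + p(T(3))) - 366 = (2871 + 44) - 366 = 2915 - 366 = 2549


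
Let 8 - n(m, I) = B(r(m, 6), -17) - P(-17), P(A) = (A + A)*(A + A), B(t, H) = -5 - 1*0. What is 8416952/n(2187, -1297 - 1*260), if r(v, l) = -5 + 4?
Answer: 8416952/1169 ≈ 7200.1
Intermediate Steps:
r(v, l) = -1
B(t, H) = -5 (B(t, H) = -5 + 0 = -5)
P(A) = 4*A² (P(A) = (2*A)*(2*A) = 4*A²)
n(m, I) = 1169 (n(m, I) = 8 - (-5 - 4*(-17)²) = 8 - (-5 - 4*289) = 8 - (-5 - 1*1156) = 8 - (-5 - 1156) = 8 - 1*(-1161) = 8 + 1161 = 1169)
8416952/n(2187, -1297 - 1*260) = 8416952/1169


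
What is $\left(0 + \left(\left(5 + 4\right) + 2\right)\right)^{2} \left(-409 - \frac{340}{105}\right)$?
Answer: $- \frac{1047497}{21} \approx -49881.0$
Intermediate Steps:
$\left(0 + \left(\left(5 + 4\right) + 2\right)\right)^{2} \left(-409 - \frac{340}{105}\right) = \left(0 + \left(9 + 2\right)\right)^{2} \left(-409 - \frac{68}{21}\right) = \left(0 + 11\right)^{2} \left(-409 - \frac{68}{21}\right) = 11^{2} \left(- \frac{8657}{21}\right) = 121 \left(- \frac{8657}{21}\right) = - \frac{1047497}{21}$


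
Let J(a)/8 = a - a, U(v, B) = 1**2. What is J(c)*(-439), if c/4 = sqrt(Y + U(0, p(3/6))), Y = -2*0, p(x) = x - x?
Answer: 0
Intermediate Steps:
p(x) = 0
Y = 0
U(v, B) = 1
c = 4 (c = 4*sqrt(0 + 1) = 4*sqrt(1) = 4*1 = 4)
J(a) = 0 (J(a) = 8*(a - a) = 8*0 = 0)
J(c)*(-439) = 0*(-439) = 0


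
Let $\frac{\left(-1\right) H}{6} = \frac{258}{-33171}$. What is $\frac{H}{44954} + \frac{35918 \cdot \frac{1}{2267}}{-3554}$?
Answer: $- \frac{4462278403829}{1001185619730751} \approx -0.004457$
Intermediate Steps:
$H = \frac{516}{11057}$ ($H = - 6 \frac{258}{-33171} = - 6 \cdot 258 \left(- \frac{1}{33171}\right) = \left(-6\right) \left(- \frac{86}{11057}\right) = \frac{516}{11057} \approx 0.046667$)
$\frac{H}{44954} + \frac{35918 \cdot \frac{1}{2267}}{-3554} = \frac{516}{11057 \cdot 44954} + \frac{35918 \cdot \frac{1}{2267}}{-3554} = \frac{516}{11057} \cdot \frac{1}{44954} + 35918 \cdot \frac{1}{2267} \left(- \frac{1}{3554}\right) = \frac{258}{248528189} + \frac{35918}{2267} \left(- \frac{1}{3554}\right) = \frac{258}{248528189} - \frac{17959}{4028459} = - \frac{4462278403829}{1001185619730751}$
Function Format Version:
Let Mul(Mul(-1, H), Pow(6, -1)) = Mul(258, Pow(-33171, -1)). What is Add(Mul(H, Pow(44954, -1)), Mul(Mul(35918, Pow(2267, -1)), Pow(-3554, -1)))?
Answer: Rational(-4462278403829, 1001185619730751) ≈ -0.0044570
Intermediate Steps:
H = Rational(516, 11057) (H = Mul(-6, Mul(258, Pow(-33171, -1))) = Mul(-6, Mul(258, Rational(-1, 33171))) = Mul(-6, Rational(-86, 11057)) = Rational(516, 11057) ≈ 0.046667)
Add(Mul(H, Pow(44954, -1)), Mul(Mul(35918, Pow(2267, -1)), Pow(-3554, -1))) = Add(Mul(Rational(516, 11057), Pow(44954, -1)), Mul(Mul(35918, Pow(2267, -1)), Pow(-3554, -1))) = Add(Mul(Rational(516, 11057), Rational(1, 44954)), Mul(Mul(35918, Rational(1, 2267)), Rational(-1, 3554))) = Add(Rational(258, 248528189), Mul(Rational(35918, 2267), Rational(-1, 3554))) = Add(Rational(258, 248528189), Rational(-17959, 4028459)) = Rational(-4462278403829, 1001185619730751)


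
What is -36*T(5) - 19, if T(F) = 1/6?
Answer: -25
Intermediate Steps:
T(F) = 1/6
-36*T(5) - 19 = -36*1/6 - 19 = -6 - 19 = -25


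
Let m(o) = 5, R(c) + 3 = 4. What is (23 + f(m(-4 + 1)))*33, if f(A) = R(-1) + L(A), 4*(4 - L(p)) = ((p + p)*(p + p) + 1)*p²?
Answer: -79629/4 ≈ -19907.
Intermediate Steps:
R(c) = 1 (R(c) = -3 + 4 = 1)
L(p) = 4 - p²*(1 + 4*p²)/4 (L(p) = 4 - ((p + p)*(p + p) + 1)*p²/4 = 4 - ((2*p)*(2*p) + 1)*p²/4 = 4 - (4*p² + 1)*p²/4 = 4 - (1 + 4*p²)*p²/4 = 4 - p²*(1 + 4*p²)/4)
f(A) = 5 - A⁴ - A²/4 (f(A) = 1 + (4 - A⁴ - A²/4) = 5 - A⁴ - A²/4)
(23 + f(m(-4 + 1)))*33 = (23 + (5 - 1*5⁴ - ¼*5²))*33 = (23 + (5 - 1*625 - ¼*25))*33 = (23 + (5 - 625 - 25/4))*33 = (23 - 2505/4)*33 = -2413/4*33 = -79629/4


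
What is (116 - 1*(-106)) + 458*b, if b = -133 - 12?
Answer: -66188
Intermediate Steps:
b = -145
(116 - 1*(-106)) + 458*b = (116 - 1*(-106)) + 458*(-145) = (116 + 106) - 66410 = 222 - 66410 = -66188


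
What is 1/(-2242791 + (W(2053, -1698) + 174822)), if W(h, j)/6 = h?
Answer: -1/2055651 ≈ -4.8646e-7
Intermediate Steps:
W(h, j) = 6*h
1/(-2242791 + (W(2053, -1698) + 174822)) = 1/(-2242791 + (6*2053 + 174822)) = 1/(-2242791 + (12318 + 174822)) = 1/(-2242791 + 187140) = 1/(-2055651) = -1/2055651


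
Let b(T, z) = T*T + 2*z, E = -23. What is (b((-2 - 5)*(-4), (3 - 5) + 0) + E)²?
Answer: 573049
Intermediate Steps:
b(T, z) = T² + 2*z
(b((-2 - 5)*(-4), (3 - 5) + 0) + E)² = ((((-2 - 5)*(-4))² + 2*((3 - 5) + 0)) - 23)² = (((-7*(-4))² + 2*(-2 + 0)) - 23)² = ((28² + 2*(-2)) - 23)² = ((784 - 4) - 23)² = (780 - 23)² = 757² = 573049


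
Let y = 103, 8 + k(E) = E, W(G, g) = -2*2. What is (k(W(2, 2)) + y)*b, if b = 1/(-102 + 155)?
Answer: 91/53 ≈ 1.7170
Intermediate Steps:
W(G, g) = -4
k(E) = -8 + E
b = 1/53 ≈ 0.018868
(k(W(2, 2)) + y)*b = ((-8 - 4) + 103)*(1/53) = (-12 + 103)*(1/53) = 91*(1/53) = 91/53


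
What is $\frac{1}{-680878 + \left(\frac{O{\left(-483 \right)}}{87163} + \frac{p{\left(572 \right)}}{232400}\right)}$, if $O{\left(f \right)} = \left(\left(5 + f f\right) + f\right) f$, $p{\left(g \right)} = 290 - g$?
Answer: $- \frac{10128340600}{6909230727587383} \approx -1.4659 \cdot 10^{-6}$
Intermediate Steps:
$O{\left(f \right)} = f \left(5 + f + f^{2}\right)$ ($O{\left(f \right)} = \left(\left(5 + f^{2}\right) + f\right) f = \left(5 + f + f^{2}\right) f = f \left(5 + f + f^{2}\right)$)
$\frac{1}{-680878 + \left(\frac{O{\left(-483 \right)}}{87163} + \frac{p{\left(572 \right)}}{232400}\right)} = \frac{1}{-680878 + \left(\frac{\left(-483\right) \left(5 - 483 + \left(-483\right)^{2}\right)}{87163} + \frac{290 - 572}{232400}\right)} = \frac{1}{-680878 + \left(- 483 \left(5 - 483 + 233289\right) \frac{1}{87163} + \left(290 - 572\right) \frac{1}{232400}\right)} = \frac{1}{-680878 + \left(\left(-483\right) 232811 \cdot \frac{1}{87163} - \frac{141}{116200}\right)} = \frac{1}{-680878 - \frac{13066436540583}{10128340600}} = \frac{1}{- \frac{6909230727587383}{10128340600}} = - \frac{10128340600}{6909230727587383}$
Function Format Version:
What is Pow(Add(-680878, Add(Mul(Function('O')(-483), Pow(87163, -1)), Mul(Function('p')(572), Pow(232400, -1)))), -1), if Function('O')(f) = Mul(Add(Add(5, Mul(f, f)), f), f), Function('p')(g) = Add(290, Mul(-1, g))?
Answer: Rational(-10128340600, 6909230727587383) ≈ -1.4659e-6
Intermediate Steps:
Function('O')(f) = Mul(f, Add(5, f, Pow(f, 2))) (Function('O')(f) = Mul(Add(Add(5, Pow(f, 2)), f), f) = Mul(Add(5, f, Pow(f, 2)), f) = Mul(f, Add(5, f, Pow(f, 2))))
Pow(Add(-680878, Add(Mul(Function('O')(-483), Pow(87163, -1)), Mul(Function('p')(572), Pow(232400, -1)))), -1) = Pow(Add(-680878, Add(Mul(Mul(-483, Add(5, -483, Pow(-483, 2))), Pow(87163, -1)), Mul(Add(290, Mul(-1, 572)), Pow(232400, -1)))), -1) = Pow(Add(-680878, Add(Mul(Mul(-483, Add(5, -483, 233289)), Rational(1, 87163)), Mul(Add(290, -572), Rational(1, 232400)))), -1) = Pow(Add(-680878, Add(Mul(Mul(-483, 232811), Rational(1, 87163)), Mul(-282, Rational(1, 232400)))), -1) = Pow(Add(-680878, Add(Mul(-112447713, Rational(1, 87163)), Rational(-141, 116200))), -1) = Pow(Add(-680878, Add(Rational(-112447713, 87163), Rational(-141, 116200))), -1) = Pow(Add(-680878, Rational(-13066436540583, 10128340600)), -1) = Pow(Rational(-6909230727587383, 10128340600), -1) = Rational(-10128340600, 6909230727587383)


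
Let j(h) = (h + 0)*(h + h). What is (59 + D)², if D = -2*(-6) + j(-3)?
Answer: 7921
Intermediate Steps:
j(h) = 2*h² (j(h) = h*(2*h) = 2*h²)
D = 30 (D = -2*(-6) + 2*(-3)² = 12 + 2*9 = 12 + 18 = 30)
(59 + D)² = (59 + 30)² = 89² = 7921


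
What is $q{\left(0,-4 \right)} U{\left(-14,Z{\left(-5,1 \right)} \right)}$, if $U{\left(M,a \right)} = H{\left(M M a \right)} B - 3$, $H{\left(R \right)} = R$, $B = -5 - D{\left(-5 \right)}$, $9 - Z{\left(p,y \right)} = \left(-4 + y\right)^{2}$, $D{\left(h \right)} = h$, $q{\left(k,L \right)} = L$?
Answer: $12$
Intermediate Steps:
$Z{\left(p,y \right)} = 9 - \left(-4 + y\right)^{2}$
$B = 0$ ($B = -5 - -5 = -5 + 5 = 0$)
$U{\left(M,a \right)} = -3$ ($U{\left(M,a \right)} = M M a 0 - 3 = M^{2} a 0 - 3 = a M^{2} \cdot 0 - 3 = 0 - 3 = -3$)
$q{\left(0,-4 \right)} U{\left(-14,Z{\left(-5,1 \right)} \right)} = \left(-4\right) \left(-3\right) = 12$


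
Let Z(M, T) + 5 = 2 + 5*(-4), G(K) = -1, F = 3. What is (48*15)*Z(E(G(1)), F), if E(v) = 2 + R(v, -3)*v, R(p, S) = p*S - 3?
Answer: -16560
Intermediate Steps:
R(p, S) = -3 + S*p (R(p, S) = S*p - 3 = -3 + S*p)
E(v) = 2 + v*(-3 - 3*v) (E(v) = 2 + (-3 - 3*v)*v = 2 + v*(-3 - 3*v))
Z(M, T) = -23 (Z(M, T) = -5 + (2 + 5*(-4)) = -5 + (2 - 20) = -5 - 18 = -23)
(48*15)*Z(E(G(1)), F) = (48*15)*(-23) = 720*(-23) = -16560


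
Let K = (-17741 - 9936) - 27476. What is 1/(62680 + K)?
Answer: 1/7527 ≈ 0.00013286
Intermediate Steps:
K = -55153 (K = -27677 - 27476 = -55153)
1/(62680 + K) = 1/(62680 - 55153) = 1/7527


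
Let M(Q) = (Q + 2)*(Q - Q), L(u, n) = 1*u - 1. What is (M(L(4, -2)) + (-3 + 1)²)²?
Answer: 16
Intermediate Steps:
L(u, n) = -1 + u (L(u, n) = u - 1 = -1 + u)
M(Q) = 0 (M(Q) = (2 + Q)*0 = 0)
(M(L(4, -2)) + (-3 + 1)²)² = (0 + (-3 + 1)²)² = (0 + (-2)²)² = (0 + 4)² = 4² = 16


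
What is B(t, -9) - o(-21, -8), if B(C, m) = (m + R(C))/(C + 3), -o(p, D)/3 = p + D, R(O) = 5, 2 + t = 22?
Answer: -2005/23 ≈ -87.174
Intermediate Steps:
t = 20 (t = -2 + 22 = 20)
o(p, D) = -3*D - 3*p (o(p, D) = -3*(p + D) = -3*(D + p) = -3*D - 3*p)
B(C, m) = (5 + m)/(3 + C) (B(C, m) = (m + 5)/(C + 3) = (5 + m)/(3 + C))
B(t, -9) - o(-21, -8) = (5 - 9)/(3 + 20) - (-3*(-8) - 3*(-21)) = -4/23 - (24 + 63) = (1/23)*(-4) - 1*87 = -4/23 - 87 = -2005/23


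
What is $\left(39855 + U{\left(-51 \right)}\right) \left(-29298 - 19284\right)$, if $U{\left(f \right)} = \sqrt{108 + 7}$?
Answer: $-1936235610 - 48582 \sqrt{115} \approx -1.9368 \cdot 10^{9}$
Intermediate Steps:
$U{\left(f \right)} = \sqrt{115}$
$\left(39855 + U{\left(-51 \right)}\right) \left(-29298 - 19284\right) = \left(39855 + \sqrt{115}\right) \left(-29298 - 19284\right) = \left(39855 + \sqrt{115}\right) \left(-48582\right) = -1936235610 - 48582 \sqrt{115}$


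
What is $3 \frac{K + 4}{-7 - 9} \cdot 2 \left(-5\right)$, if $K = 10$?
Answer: $\frac{105}{4} \approx 26.25$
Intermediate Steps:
$3 \frac{K + 4}{-7 - 9} \cdot 2 \left(-5\right) = 3 \frac{10 + 4}{-7 - 9} \cdot 2 \left(-5\right) = 3 \frac{14}{-16} \left(-10\right) = 3 \cdot 14 \left(- \frac{1}{16}\right) \left(-10\right) = 3 \left(- \frac{7}{8}\right) \left(-10\right) = \left(- \frac{21}{8}\right) \left(-10\right) = \frac{105}{4}$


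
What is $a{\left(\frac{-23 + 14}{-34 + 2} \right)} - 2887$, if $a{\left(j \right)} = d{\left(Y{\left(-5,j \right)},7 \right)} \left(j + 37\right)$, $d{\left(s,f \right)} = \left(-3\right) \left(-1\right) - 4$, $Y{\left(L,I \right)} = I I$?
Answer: $- \frac{93577}{32} \approx -2924.3$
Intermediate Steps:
$Y{\left(L,I \right)} = I^{2}$
$d{\left(s,f \right)} = -1$ ($d{\left(s,f \right)} = 3 - 4 = -1$)
$a{\left(j \right)} = -37 - j$ ($a{\left(j \right)} = - (j + 37) = - (37 + j) = -37 - j$)
$a{\left(\frac{-23 + 14}{-34 + 2} \right)} - 2887 = \left(-37 - \frac{-23 + 14}{-34 + 2}\right) - 2887 = \left(-37 - - \frac{9}{-32}\right) - 2887 = \left(-37 - \left(-9\right) \left(- \frac{1}{32}\right)\right) - 2887 = \left(-37 - \frac{9}{32}\right) - 2887 = - \frac{1193}{32} - 2887 = - \frac{93577}{32}$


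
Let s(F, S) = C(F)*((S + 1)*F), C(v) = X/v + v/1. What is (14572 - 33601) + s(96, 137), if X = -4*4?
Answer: 1250571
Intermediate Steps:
X = -16
C(v) = v - 16/v (C(v) = -16/v + v/1 = -16/v + v*1 = -16/v + v = v - 16/v)
s(F, S) = F*(1 + S)*(F - 16/F) (s(F, S) = (F - 16/F)*((S + 1)*F) = (F - 16/F)*((1 + S)*F) = (F - 16/F)*(F*(1 + S)) = F*(1 + S)*(F - 16/F))
(14572 - 33601) + s(96, 137) = (14572 - 33601) + (1 + 137)*(-16 + 96²) = -19029 + 138*(-16 + 9216) = -19029 + 138*9200 = -19029 + 1269600 = 1250571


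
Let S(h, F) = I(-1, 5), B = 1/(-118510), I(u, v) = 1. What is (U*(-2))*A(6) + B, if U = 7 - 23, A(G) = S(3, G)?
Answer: 3792319/118510 ≈ 32.000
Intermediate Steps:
B = -1/118510 ≈ -8.4381e-6
S(h, F) = 1
A(G) = 1
U = -16
(U*(-2))*A(6) + B = -16*(-2)*1 - 1/118510 = 32*1 - 1/118510 = 32 - 1/118510 = 3792319/118510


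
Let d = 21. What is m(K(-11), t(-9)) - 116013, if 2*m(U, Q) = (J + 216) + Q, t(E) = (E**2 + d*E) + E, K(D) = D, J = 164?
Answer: -231763/2 ≈ -1.1588e+5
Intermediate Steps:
t(E) = E**2 + 22*E (t(E) = (E**2 + 21*E) + E = E**2 + 22*E)
m(U, Q) = 190 + Q/2 (m(U, Q) = ((164 + 216) + Q)/2 = (380 + Q)/2 = 190 + Q/2)
m(K(-11), t(-9)) - 116013 = (190 + (-9*(22 - 9))/2) - 116013 = (190 + (-9*13)/2) - 116013 = (190 + (1/2)*(-117)) - 116013 = (190 - 117/2) - 116013 = 263/2 - 116013 = -231763/2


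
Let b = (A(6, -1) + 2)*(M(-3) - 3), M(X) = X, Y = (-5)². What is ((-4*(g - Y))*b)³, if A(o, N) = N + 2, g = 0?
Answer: -5832000000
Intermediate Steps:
Y = 25
A(o, N) = 2 + N
b = -18 (b = ((2 - 1) + 2)*(-3 - 3) = (1 + 2)*(-6) = 3*(-6) = -18)
((-4*(g - Y))*b)³ = (-4*(0 - 1*25)*(-18))³ = (-4*(0 - 25)*(-18))³ = (-4*(-25)*(-18))³ = (100*(-18))³ = (-1800)³ = -5832000000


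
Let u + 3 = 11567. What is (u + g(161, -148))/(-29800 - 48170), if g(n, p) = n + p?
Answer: -3859/25990 ≈ -0.14848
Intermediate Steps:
u = 11564 (u = -3 + 11567 = 11564)
(u + g(161, -148))/(-29800 - 48170) = (11564 + (161 - 148))/(-29800 - 48170) = (11564 + 13)/(-77970) = 11577*(-1/77970) = -3859/25990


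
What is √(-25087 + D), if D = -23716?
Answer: I*√48803 ≈ 220.91*I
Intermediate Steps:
√(-25087 + D) = √(-25087 - 23716) = √(-48803) = I*√48803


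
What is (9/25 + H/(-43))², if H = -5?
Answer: 262144/1155625 ≈ 0.22684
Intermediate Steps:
(9/25 + H/(-43))² = (9/25 - 5/(-43))² = (9*(1/25) - 5*(-1/43))² = (9/25 + 5/43)² = (512/1075)² = 262144/1155625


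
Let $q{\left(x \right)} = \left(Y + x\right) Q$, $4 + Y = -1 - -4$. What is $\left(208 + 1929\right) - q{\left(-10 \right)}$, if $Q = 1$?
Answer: $2148$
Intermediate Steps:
$Y = -1$ ($Y = -4 - -3 = -4 + \left(-1 + 4\right) = -4 + 3 = -1$)
$q{\left(x \right)} = -1 + x$ ($q{\left(x \right)} = \left(-1 + x\right) 1 = -1 + x$)
$\left(208 + 1929\right) - q{\left(-10 \right)} = \left(208 + 1929\right) - \left(-1 - 10\right) = 2137 - -11 = 2137 + 11 = 2148$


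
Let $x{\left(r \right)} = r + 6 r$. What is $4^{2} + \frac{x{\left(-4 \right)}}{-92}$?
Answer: $\frac{375}{23} \approx 16.304$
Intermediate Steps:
$x{\left(r \right)} = 7 r$
$4^{2} + \frac{x{\left(-4 \right)}}{-92} = 4^{2} + \frac{7 \left(-4\right)}{-92} = 16 - - \frac{7}{23} = 16 + \frac{7}{23} = \frac{375}{23}$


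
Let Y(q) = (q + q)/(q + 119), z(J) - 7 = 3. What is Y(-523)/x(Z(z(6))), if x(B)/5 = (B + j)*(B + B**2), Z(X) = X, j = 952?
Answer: 523/106878200 ≈ 4.8934e-6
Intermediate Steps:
z(J) = 10 (z(J) = 7 + 3 = 10)
Y(q) = 2*q/(119 + q) (Y(q) = (2*q)/(119 + q) = 2*q/(119 + q))
x(B) = 5*(952 + B)*(B + B**2) (x(B) = 5*((B + 952)*(B + B**2)) = 5*((952 + B)*(B + B**2)) = 5*(952 + B)*(B + B**2))
Y(-523)/x(Z(z(6))) = (2*(-523)/(119 - 523))/((5*10*(952 + 10**2 + 953*10))) = (2*(-523)/(-404))/((5*10*(952 + 100 + 9530))) = (2*(-523)*(-1/404))/((5*10*10582)) = (523/202)/529100 = (523/202)*(1/529100) = 523/106878200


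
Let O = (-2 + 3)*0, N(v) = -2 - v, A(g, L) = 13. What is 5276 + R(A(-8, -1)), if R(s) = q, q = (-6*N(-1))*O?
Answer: 5276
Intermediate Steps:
O = 0 (O = 1*0 = 0)
q = 0 (q = -6*(-2 - 1*(-1))*0 = -6*(-2 + 1)*0 = -6*(-1)*0 = 6*0 = 0)
R(s) = 0
5276 + R(A(-8, -1)) = 5276 + 0 = 5276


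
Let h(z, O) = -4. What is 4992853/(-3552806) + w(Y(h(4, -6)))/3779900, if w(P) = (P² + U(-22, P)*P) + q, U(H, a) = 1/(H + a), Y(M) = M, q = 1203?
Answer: -122642998644403/87290134096100 ≈ -1.4050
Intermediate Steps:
w(P) = 1203 + P² + P/(-22 + P) (w(P) = (P² + P/(-22 + P)) + 1203 = 1203 + P² + P/(-22 + P))
4992853/(-3552806) + w(Y(h(4, -6)))/3779900 = 4992853/(-3552806) + ((-4 + (-22 - 4)*(1203 + (-4)²))/(-22 - 4))/3779900 = 4992853*(-1/3552806) + ((-4 - 26*(1203 + 16))/(-26))*(1/3779900) = -4992853/3552806 - (-4 - 26*1219)/26*(1/3779900) = -4992853/3552806 - (-4 - 31694)/26*(1/3779900) = -4992853/3552806 - 1/26*(-31698)*(1/3779900) = -4992853/3552806 + (15849/13)*(1/3779900) = -4992853/3552806 + 15849/49138700 = -122642998644403/87290134096100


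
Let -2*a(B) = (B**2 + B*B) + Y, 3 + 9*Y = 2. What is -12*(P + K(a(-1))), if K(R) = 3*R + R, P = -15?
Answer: 676/3 ≈ 225.33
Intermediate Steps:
Y = -1/9 (Y = -1/3 + (1/9)*2 = -1/3 + 2/9 = -1/9 ≈ -0.11111)
a(B) = 1/18 - B**2 (a(B) = -((B**2 + B*B) - 1/9)/2 = -((B**2 + B**2) - 1/9)/2 = -(2*B**2 - 1/9)/2 = -(-1/9 + 2*B**2)/2 = 1/18 - B**2)
K(R) = 4*R
-12*(P + K(a(-1))) = -12*(-15 + 4*(1/18 - 1*(-1)**2)) = -12*(-15 + 4*(1/18 - 1*1)) = -12*(-15 + 4*(1/18 - 1)) = -12*(-15 + 4*(-17/18)) = -12*(-15 - 34/9) = -12*(-169/9) = 676/3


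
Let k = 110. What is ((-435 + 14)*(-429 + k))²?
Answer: 18036221401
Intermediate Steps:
((-435 + 14)*(-429 + k))² = ((-435 + 14)*(-429 + 110))² = (-421*(-319))² = 134299² = 18036221401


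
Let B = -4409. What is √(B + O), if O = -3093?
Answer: 11*I*√62 ≈ 86.614*I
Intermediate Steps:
√(B + O) = √(-4409 - 3093) = √(-7502) = 11*I*√62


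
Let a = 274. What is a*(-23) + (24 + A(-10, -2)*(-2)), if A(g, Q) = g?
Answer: -6258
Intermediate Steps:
a*(-23) + (24 + A(-10, -2)*(-2)) = 274*(-23) + (24 - 10*(-2)) = -6302 + (24 + 20) = -6302 + 44 = -6258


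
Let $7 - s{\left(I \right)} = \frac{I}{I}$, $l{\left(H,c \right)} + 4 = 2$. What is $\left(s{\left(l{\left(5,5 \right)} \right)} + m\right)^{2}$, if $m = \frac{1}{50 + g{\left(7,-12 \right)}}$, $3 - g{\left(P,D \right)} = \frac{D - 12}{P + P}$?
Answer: $\frac{5313025}{146689} \approx 36.22$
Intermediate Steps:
$g{\left(P,D \right)} = 3 - \frac{-12 + D}{2 P}$ ($g{\left(P,D \right)} = 3 - \frac{D - 12}{P + P} = 3 - \frac{-12 + D}{2 P}$)
$l{\left(H,c \right)} = -2$ ($l{\left(H,c \right)} = -4 + 2 = -2$)
$s{\left(I \right)} = 6$ ($s{\left(I \right)} = 7 - \frac{I}{I} = 7 - 1 = 6$)
$m = \frac{7}{383}$ ($m = \frac{1}{50 + \frac{12 - -12 + 6 \cdot 7}{2 \cdot 7}} = \frac{1}{50 + \frac{1}{2} \cdot \frac{1}{7} \left(12 + 12 + 42\right)} = \frac{1}{50 + \frac{1}{2} \cdot \frac{1}{7} \cdot 66} = \frac{1}{50 + \frac{33}{7}} = \frac{1}{\frac{383}{7}} = \frac{7}{383} \approx 0.018277$)
$\left(s{\left(l{\left(5,5 \right)} \right)} + m\right)^{2} = \left(6 + \frac{7}{383}\right)^{2} = \left(\frac{2305}{383}\right)^{2} = \frac{5313025}{146689}$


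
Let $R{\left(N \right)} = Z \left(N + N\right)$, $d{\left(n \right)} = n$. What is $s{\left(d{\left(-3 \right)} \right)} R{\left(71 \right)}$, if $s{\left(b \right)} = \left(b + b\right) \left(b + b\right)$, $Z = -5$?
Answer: $-25560$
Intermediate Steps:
$s{\left(b \right)} = 4 b^{2}$ ($s{\left(b \right)} = 2 b 2 b = 4 b^{2}$)
$R{\left(N \right)} = - 10 N$ ($R{\left(N \right)} = - 5 \left(N + N\right) = - 5 \cdot 2 N = - 10 N$)
$s{\left(d{\left(-3 \right)} \right)} R{\left(71 \right)} = 4 \left(-3\right)^{2} \left(\left(-10\right) 71\right) = 4 \cdot 9 \left(-710\right) = 36 \left(-710\right) = -25560$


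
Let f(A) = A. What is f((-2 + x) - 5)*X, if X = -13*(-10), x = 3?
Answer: -520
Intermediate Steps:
X = 130
f((-2 + x) - 5)*X = ((-2 + 3) - 5)*130 = (1 - 5)*130 = -4*130 = -520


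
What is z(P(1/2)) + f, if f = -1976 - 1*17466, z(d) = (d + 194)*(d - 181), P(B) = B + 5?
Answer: -217817/4 ≈ -54454.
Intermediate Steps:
P(B) = 5 + B
z(d) = (-181 + d)*(194 + d) (z(d) = (194 + d)*(-181 + d) = (-181 + d)*(194 + d))
f = -19442 (f = -1976 - 17466 = -19442)
z(P(1/2)) + f = (-35114 + (5 + 1/2)² + 13*(5 + 1/2)) - 19442 = (-35114 + (5 + ½)² + 13*(5 + ½)) - 19442 = (-35114 + (11/2)² + 13*(11/2)) - 19442 = (-35114 + 121/4 + 143/2) - 19442 = -140049/4 - 19442 = -217817/4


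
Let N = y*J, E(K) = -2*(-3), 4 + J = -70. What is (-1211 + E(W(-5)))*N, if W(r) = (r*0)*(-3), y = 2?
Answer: 178340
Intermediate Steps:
J = -74 (J = -4 - 70 = -74)
W(r) = 0 (W(r) = 0*(-3) = 0)
E(K) = 6
N = -148 (N = 2*(-74) = -148)
(-1211 + E(W(-5)))*N = (-1211 + 6)*(-148) = -1205*(-148) = 178340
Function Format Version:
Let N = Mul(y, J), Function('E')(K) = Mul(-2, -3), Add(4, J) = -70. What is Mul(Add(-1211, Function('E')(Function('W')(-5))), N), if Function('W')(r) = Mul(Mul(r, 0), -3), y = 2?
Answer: 178340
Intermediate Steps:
J = -74 (J = Add(-4, -70) = -74)
Function('W')(r) = 0 (Function('W')(r) = Mul(0, -3) = 0)
Function('E')(K) = 6
N = -148 (N = Mul(2, -74) = -148)
Mul(Add(-1211, Function('E')(Function('W')(-5))), N) = Mul(Add(-1211, 6), -148) = Mul(-1205, -148) = 178340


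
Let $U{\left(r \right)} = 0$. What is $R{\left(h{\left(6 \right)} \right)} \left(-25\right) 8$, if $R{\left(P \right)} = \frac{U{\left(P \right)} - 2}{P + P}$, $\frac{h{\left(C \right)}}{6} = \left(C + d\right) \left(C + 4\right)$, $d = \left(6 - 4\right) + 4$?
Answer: $\frac{5}{18} \approx 0.27778$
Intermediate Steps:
$d = 6$ ($d = 2 + 4 = 6$)
$h{\left(C \right)} = 6 \left(4 + C\right) \left(6 + C\right)$ ($h{\left(C \right)} = 6 \left(C + 6\right) \left(C + 4\right) = 6 \left(6 + C\right) \left(4 + C\right) = 6 \left(4 + C\right) \left(6 + C\right)$)
$R{\left(P \right)} = - \frac{1}{P}$ ($R{\left(P \right)} = \frac{0 - 2}{P + P} = - \frac{2}{2 P} = - 2 \frac{1}{2 P} = - \frac{1}{P}$)
$R{\left(h{\left(6 \right)} \right)} \left(-25\right) 8 = - \frac{1}{144 + 6 \cdot 6^{2} + 60 \cdot 6} \left(-25\right) 8 = - \frac{1}{144 + 6 \cdot 36 + 360} \left(-25\right) 8 = - \frac{1}{144 + 216 + 360} \left(-25\right) 8 = - \frac{1}{720} \left(-25\right) 8 = \left(-1\right) \frac{1}{720} \left(-25\right) 8 = \left(- \frac{1}{720}\right) \left(-25\right) 8 = \frac{5}{144} \cdot 8 = \frac{5}{18}$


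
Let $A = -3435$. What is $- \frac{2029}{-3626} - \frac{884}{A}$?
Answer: $\frac{10174999}{12455310} \approx 0.81692$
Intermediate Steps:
$- \frac{2029}{-3626} - \frac{884}{A} = - \frac{2029}{-3626} - \frac{884}{-3435} = \left(-2029\right) \left(- \frac{1}{3626}\right) - - \frac{884}{3435} = \frac{2029}{3626} + \frac{884}{3435} = \frac{10174999}{12455310}$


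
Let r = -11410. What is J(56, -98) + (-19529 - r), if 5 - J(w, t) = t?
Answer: -8016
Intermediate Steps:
J(w, t) = 5 - t
J(56, -98) + (-19529 - r) = (5 - 1*(-98)) + (-19529 - 1*(-11410)) = (5 + 98) + (-19529 + 11410) = 103 - 8119 = -8016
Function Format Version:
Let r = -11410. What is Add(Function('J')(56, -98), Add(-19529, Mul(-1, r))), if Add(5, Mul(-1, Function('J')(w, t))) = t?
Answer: -8016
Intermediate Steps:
Function('J')(w, t) = Add(5, Mul(-1, t))
Add(Function('J')(56, -98), Add(-19529, Mul(-1, r))) = Add(Add(5, Mul(-1, -98)), Add(-19529, Mul(-1, -11410))) = Add(Add(5, 98), Add(-19529, 11410)) = Add(103, -8119) = -8016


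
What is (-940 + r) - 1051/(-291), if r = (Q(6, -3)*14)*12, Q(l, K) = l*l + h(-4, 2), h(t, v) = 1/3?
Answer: 1503775/291 ≈ 5167.6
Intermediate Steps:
h(t, v) = ⅓
Q(l, K) = ⅓ + l² (Q(l, K) = l*l + ⅓ = l² + ⅓ = ⅓ + l²)
r = 6104 (r = ((⅓ + 6²)*14)*12 = ((⅓ + 36)*14)*12 = ((109/3)*14)*12 = (1526/3)*12 = 6104)
(-940 + r) - 1051/(-291) = (-940 + 6104) - 1051/(-291) = 5164 - 1051*(-1/291) = 5164 + 1051/291 = 1503775/291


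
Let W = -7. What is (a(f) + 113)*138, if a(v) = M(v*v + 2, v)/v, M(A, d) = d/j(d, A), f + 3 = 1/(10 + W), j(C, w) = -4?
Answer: 31119/2 ≈ 15560.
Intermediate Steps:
f = -8/3 (f = -3 + 1/(10 - 7) = -3 + 1/3 = -3 + ⅓ = -8/3 ≈ -2.6667)
M(A, d) = -d/4 (M(A, d) = d/(-4) = d*(-¼) = -d/4)
a(v) = -¼ (a(v) = (-v/4)/v = -¼)
(a(f) + 113)*138 = (-¼ + 113)*138 = (451/4)*138 = 31119/2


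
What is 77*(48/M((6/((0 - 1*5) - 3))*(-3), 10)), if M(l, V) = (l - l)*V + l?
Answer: 4928/3 ≈ 1642.7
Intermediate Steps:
M(l, V) = l (M(l, V) = 0*V + l = 0 + l = l)
77*(48/M((6/((0 - 1*5) - 3))*(-3), 10)) = 77*(48/(((6/((0 - 1*5) - 3))*(-3)))) = 77*(48/(((6/((0 - 5) - 3))*(-3)))) = 77*(48/(((6/(-5 - 3))*(-3)))) = 77*(48/(((6/(-8))*(-3)))) = 77*(48/((-1/8*6*(-3)))) = 77*(48/((-3/4*(-3)))) = 77*(48/(9/4)) = 77*(48*(4/9)) = 77*(64/3) = 4928/3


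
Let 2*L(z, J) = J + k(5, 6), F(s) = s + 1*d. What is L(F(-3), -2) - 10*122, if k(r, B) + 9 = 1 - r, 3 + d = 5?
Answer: -2455/2 ≈ -1227.5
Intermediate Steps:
d = 2 (d = -3 + 5 = 2)
k(r, B) = -8 - r (k(r, B) = -9 + (1 - r) = -8 - r)
F(s) = 2 + s (F(s) = s + 1*2 = s + 2 = 2 + s)
L(z, J) = -13/2 + J/2 (L(z, J) = (J + (-8 - 1*5))/2 = (J + (-8 - 5))/2 = (J - 13)/2 = (-13 + J)/2 = -13/2 + J/2)
L(F(-3), -2) - 10*122 = (-13/2 + (1/2)*(-2)) - 10*122 = (-13/2 - 1) - 1220 = -15/2 - 1220 = -2455/2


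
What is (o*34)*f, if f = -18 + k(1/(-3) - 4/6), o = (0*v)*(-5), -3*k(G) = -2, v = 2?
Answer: 0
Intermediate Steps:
k(G) = ⅔ (k(G) = -⅓*(-2) = ⅔)
o = 0 (o = (0*2)*(-5) = 0*(-5) = 0)
f = -52/3 (f = -18 + ⅔ = -52/3 ≈ -17.333)
(o*34)*f = (0*34)*(-52/3) = 0*(-52/3) = 0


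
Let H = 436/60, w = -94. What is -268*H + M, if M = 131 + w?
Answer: -28657/15 ≈ -1910.5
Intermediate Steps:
H = 109/15 (H = 436*(1/60) = 109/15 ≈ 7.2667)
M = 37 (M = 131 - 94 = 37)
-268*H + M = -268*109/15 + 37 = -29212/15 + 37 = -28657/15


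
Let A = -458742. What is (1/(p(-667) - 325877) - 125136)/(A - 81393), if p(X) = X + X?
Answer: 40945875697/176738113485 ≈ 0.23168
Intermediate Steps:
p(X) = 2*X
(1/(p(-667) - 325877) - 125136)/(A - 81393) = (1/(2*(-667) - 325877) - 125136)/(-458742 - 81393) = (1/(-1334 - 325877) - 125136)/(-540135) = (1/(-327211) - 125136)*(-1/540135) = (-1/327211 - 125136)*(-1/540135) = -40945875697/327211*(-1/540135) = 40945875697/176738113485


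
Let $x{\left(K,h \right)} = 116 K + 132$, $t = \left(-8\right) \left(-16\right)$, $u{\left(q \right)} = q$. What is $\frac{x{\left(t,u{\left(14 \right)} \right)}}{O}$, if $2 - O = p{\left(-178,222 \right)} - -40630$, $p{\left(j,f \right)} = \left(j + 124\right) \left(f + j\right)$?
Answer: $- \frac{3745}{9563} \approx -0.39161$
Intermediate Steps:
$p{\left(j,f \right)} = \left(124 + j\right) \left(f + j\right)$
$t = 128$
$x{\left(K,h \right)} = 132 + 116 K$
$O = -38252$ ($O = 2 - \left(\left(\left(-178\right)^{2} + 124 \cdot 222 + 124 \left(-178\right) + 222 \left(-178\right)\right) - -40630\right) = 2 - \left(\left(31684 + 27528 - 22072 - 39516\right) + 40630\right) = 2 - \left(-2376 + 40630\right) = 2 - 38254 = -38252$)
$\frac{x{\left(t,u{\left(14 \right)} \right)}}{O} = \frac{132 + 116 \cdot 128}{-38252} = \left(132 + 14848\right) \left(- \frac{1}{38252}\right) = 14980 \left(- \frac{1}{38252}\right) = - \frac{3745}{9563}$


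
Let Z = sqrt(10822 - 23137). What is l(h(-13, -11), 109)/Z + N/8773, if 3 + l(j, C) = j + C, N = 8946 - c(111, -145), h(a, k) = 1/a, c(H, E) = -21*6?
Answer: 9072/8773 - 459*I*sqrt(12315)/53365 ≈ 1.0341 - 0.95449*I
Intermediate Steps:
c(H, E) = -126
N = 9072 (N = 8946 - 1*(-126) = 8946 + 126 = 9072)
Z = I*sqrt(12315) (Z = sqrt(-12315) = I*sqrt(12315) ≈ 110.97*I)
l(j, C) = -3 + C + j (l(j, C) = -3 + (j + C) = -3 + (C + j) = -3 + C + j)
l(h(-13, -11), 109)/Z + N/8773 = (-3 + 109 + 1/(-13))/((I*sqrt(12315))) + 9072/8773 = (-3 + 109 - 1/13)*(-I*sqrt(12315)/12315) + 9072*(1/8773) = 1377*(-I*sqrt(12315)/12315)/13 + 9072/8773 = -459*I*sqrt(12315)/53365 + 9072/8773 = 9072/8773 - 459*I*sqrt(12315)/53365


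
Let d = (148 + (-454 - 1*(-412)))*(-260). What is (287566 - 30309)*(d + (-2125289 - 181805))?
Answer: -600606084078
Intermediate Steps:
d = -27560 (d = (148 + (-454 + 412))*(-260) = (148 - 42)*(-260) = 106*(-260) = -27560)
(287566 - 30309)*(d + (-2125289 - 181805)) = (287566 - 30309)*(-27560 + (-2125289 - 181805)) = 257257*(-27560 - 2307094) = 257257*(-2334654) = -600606084078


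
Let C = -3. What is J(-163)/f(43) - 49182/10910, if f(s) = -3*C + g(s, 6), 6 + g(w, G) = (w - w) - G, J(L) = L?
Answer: 815392/16365 ≈ 49.825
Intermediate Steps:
g(w, G) = -6 - G (g(w, G) = -6 + ((w - w) - G) = -6 + (0 - G) = -6 - G)
f(s) = -3 (f(s) = -3*(-3) + (-6 - 1*6) = 9 + (-6 - 6) = 9 - 12 = -3)
J(-163)/f(43) - 49182/10910 = -163/(-3) - 49182/10910 = -163*(-1/3) - 49182*1/10910 = 163/3 - 24591/5455 = 815392/16365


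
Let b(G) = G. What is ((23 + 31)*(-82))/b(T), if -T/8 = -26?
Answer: -1107/52 ≈ -21.288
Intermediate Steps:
T = 208 (T = -8*(-26) = 208)
((23 + 31)*(-82))/b(T) = ((23 + 31)*(-82))/208 = (54*(-82))*(1/208) = -4428*1/208 = -1107/52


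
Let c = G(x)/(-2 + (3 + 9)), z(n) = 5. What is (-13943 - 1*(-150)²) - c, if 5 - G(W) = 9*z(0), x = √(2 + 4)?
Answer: -36439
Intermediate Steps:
x = √6 ≈ 2.4495
G(W) = -40 (G(W) = 5 - 9*5 = 5 - 1*45 = 5 - 45 = -40)
c = -4 (c = -40/(-2 + (3 + 9)) = -40/(-2 + 12) = -40/10 = -40*⅒ = -4)
(-13943 - 1*(-150)²) - c = (-13943 - 1*(-150)²) - 1*(-4) = (-13943 - 1*22500) + 4 = (-13943 - 22500) + 4 = -36443 + 4 = -36439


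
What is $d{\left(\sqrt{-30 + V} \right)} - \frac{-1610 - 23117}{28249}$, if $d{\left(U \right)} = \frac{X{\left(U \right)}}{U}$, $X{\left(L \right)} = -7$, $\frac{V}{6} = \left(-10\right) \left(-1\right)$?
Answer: $\frac{24727}{28249} - \frac{7 \sqrt{30}}{30} \approx -0.4027$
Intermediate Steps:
$V = 60$ ($V = 6 \left(\left(-10\right) \left(-1\right)\right) = 6 \cdot 10 = 60$)
$d{\left(U \right)} = - \frac{7}{U}$
$d{\left(\sqrt{-30 + V} \right)} - \frac{-1610 - 23117}{28249} = - \frac{7}{\sqrt{-30 + 60}} - \frac{-1610 - 23117}{28249} = - \frac{7}{\sqrt{30}} - \left(-24727\right) \frac{1}{28249} = - 7 \frac{\sqrt{30}}{30} - - \frac{24727}{28249} = - \frac{7 \sqrt{30}}{30} + \frac{24727}{28249} = \frac{24727}{28249} - \frac{7 \sqrt{30}}{30}$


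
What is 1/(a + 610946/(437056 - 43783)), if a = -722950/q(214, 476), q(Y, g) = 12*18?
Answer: -4719276/15788041723 ≈ -0.00029891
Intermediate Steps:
q(Y, g) = 216
a = -361475/108 (a = -722950/216 = -722950*1/216 = -361475/108 ≈ -3347.0)
1/(a + 610946/(437056 - 43783)) = 1/(-361475/108 + 610946/(437056 - 43783)) = 1/(-361475/108 + 610946/393273) = 1/(-15788041723/4719276) = -4719276/15788041723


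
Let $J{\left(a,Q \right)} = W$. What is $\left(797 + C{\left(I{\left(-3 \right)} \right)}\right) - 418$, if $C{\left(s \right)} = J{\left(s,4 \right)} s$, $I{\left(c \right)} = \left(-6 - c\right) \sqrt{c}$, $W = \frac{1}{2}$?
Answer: $379 - \frac{3 i \sqrt{3}}{2} \approx 379.0 - 2.5981 i$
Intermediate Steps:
$W = \frac{1}{2} \approx 0.5$
$J{\left(a,Q \right)} = \frac{1}{2}$
$I{\left(c \right)} = \sqrt{c} \left(-6 - c\right)$
$C{\left(s \right)} = \frac{s}{2}$
$\left(797 + C{\left(I{\left(-3 \right)} \right)}\right) - 418 = \left(797 + \frac{\sqrt{-3} \left(-6 - -3\right)}{2}\right) - 418 = \left(797 + \frac{i \sqrt{3} \left(-6 + 3\right)}{2}\right) - 418 = \left(797 + \frac{i \sqrt{3} \left(-3\right)}{2}\right) - 418 = \left(797 + \frac{\left(-3\right) i \sqrt{3}}{2}\right) - 418 = \left(797 - \frac{3 i \sqrt{3}}{2}\right) - 418 = 379 - \frac{3 i \sqrt{3}}{2}$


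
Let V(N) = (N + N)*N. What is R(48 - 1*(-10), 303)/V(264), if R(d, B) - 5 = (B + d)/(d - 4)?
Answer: 631/7527168 ≈ 8.3830e-5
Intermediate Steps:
R(d, B) = 5 + (B + d)/(-4 + d) (R(d, B) = 5 + (B + d)/(d - 4) = 5 + (B + d)/(-4 + d))
V(N) = 2*N² (V(N) = (2*N)*N = 2*N²)
R(48 - 1*(-10), 303)/V(264) = ((-20 + 303 + 6*(48 - 1*(-10)))/(-4 + (48 - 1*(-10))))/((2*264²)) = ((-20 + 303 + 6*(48 + 10))/(-4 + (48 + 10)))/((2*69696)) = ((-20 + 303 + 6*58)/(-4 + 58))/139392 = ((-20 + 303 + 348)/54)*(1/139392) = ((1/54)*631)*(1/139392) = (631/54)*(1/139392) = 631/7527168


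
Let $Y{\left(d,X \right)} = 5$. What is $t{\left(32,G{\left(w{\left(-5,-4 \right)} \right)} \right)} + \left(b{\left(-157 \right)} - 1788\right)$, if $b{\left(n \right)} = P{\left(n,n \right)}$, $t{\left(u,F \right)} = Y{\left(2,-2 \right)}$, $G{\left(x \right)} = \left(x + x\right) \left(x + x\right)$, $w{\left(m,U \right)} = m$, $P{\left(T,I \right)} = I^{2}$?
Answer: $22866$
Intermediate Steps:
$G{\left(x \right)} = 4 x^{2}$ ($G{\left(x \right)} = 2 x 2 x = 4 x^{2}$)
$t{\left(u,F \right)} = 5$
$b{\left(n \right)} = n^{2}$
$t{\left(32,G{\left(w{\left(-5,-4 \right)} \right)} \right)} + \left(b{\left(-157 \right)} - 1788\right) = 5 - \left(1788 - \left(-157\right)^{2}\right) = 5 + \left(24649 - 1788\right) = 5 + 22861 = 22866$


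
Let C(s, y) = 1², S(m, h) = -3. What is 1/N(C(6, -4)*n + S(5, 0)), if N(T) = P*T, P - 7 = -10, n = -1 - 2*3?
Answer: 1/30 ≈ 0.033333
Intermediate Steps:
n = -7 (n = -1 - 6 = -7)
C(s, y) = 1
P = -3 (P = 7 - 10 = -3)
N(T) = -3*T
1/N(C(6, -4)*n + S(5, 0)) = 1/(-3*(1*(-7) - 3)) = 1/(-3*(-7 - 3)) = 1/(-3*(-10)) = 1/30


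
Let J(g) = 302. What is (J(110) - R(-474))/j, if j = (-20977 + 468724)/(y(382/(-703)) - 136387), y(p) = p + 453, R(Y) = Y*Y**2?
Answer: -10177038426064384/314766141 ≈ -3.2332e+7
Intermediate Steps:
R(Y) = Y**3
y(p) = 453 + p
j = -314766141/95561984 (j = (-20977 + 468724)/((453 + 382/(-703)) - 136387) = 447747/((453 + 382*(-1/703)) - 136387) = 447747/((453 - 382/703) - 136387) = 447747/(318077/703 - 136387) = 447747/(-95561984/703) = 447747*(-703/95561984) = -314766141/95561984 ≈ -3.2938)
(J(110) - R(-474))/j = (302 - 1*(-474)**3)/(-314766141/95561984) = (302 - 1*(-106496424))*(-95561984/314766141) = (302 + 106496424)*(-95561984/314766141) = 106496726*(-95561984/314766141) = -10177038426064384/314766141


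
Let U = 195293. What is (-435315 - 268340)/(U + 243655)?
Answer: -703655/438948 ≈ -1.6030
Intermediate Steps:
(-435315 - 268340)/(U + 243655) = (-435315 - 268340)/(195293 + 243655) = -703655/438948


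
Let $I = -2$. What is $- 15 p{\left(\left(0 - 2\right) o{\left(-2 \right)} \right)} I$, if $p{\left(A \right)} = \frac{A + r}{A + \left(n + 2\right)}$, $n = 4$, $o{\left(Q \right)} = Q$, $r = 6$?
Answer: $30$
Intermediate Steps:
$p{\left(A \right)} = 1$ ($p{\left(A \right)} = \frac{A + 6}{A + \left(4 + 2\right)} = \frac{6 + A}{A + 6} = \frac{6 + A}{6 + A} = 1$)
$- 15 p{\left(\left(0 - 2\right) o{\left(-2 \right)} \right)} I = \left(-15\right) 1 \left(-2\right) = \left(-15\right) \left(-2\right) = 30$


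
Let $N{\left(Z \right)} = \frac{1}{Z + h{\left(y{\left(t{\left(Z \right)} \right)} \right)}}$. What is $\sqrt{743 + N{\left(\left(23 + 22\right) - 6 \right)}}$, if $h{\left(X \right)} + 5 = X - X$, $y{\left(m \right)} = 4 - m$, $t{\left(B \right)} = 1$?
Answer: $\frac{3 \sqrt{95438}}{34} \approx 27.259$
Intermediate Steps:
$h{\left(X \right)} = -5$ ($h{\left(X \right)} = -5 + \left(X - X\right) = -5 + 0 = -5$)
$N{\left(Z \right)} = \frac{1}{-5 + Z}$ ($N{\left(Z \right)} = \frac{1}{Z - 5} = \frac{1}{-5 + Z}$)
$\sqrt{743 + N{\left(\left(23 + 22\right) - 6 \right)}} = \sqrt{743 + \frac{1}{-5 + \left(\left(23 + 22\right) - 6\right)}} = \sqrt{743 + \frac{1}{-5 + \left(45 - 6\right)}} = \sqrt{743 + \frac{1}{-5 + 39}} = \sqrt{743 + \frac{1}{34}} = \sqrt{\frac{25263}{34}} = \frac{3 \sqrt{95438}}{34}$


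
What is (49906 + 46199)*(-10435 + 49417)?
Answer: 3746365110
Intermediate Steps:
(49906 + 46199)*(-10435 + 49417) = 96105*38982 = 3746365110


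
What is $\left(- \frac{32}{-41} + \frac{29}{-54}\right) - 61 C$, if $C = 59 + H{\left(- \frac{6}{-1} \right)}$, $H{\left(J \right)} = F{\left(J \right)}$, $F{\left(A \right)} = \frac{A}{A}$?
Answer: $- \frac{8102701}{2214} \approx -3659.8$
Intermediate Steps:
$F{\left(A \right)} = 1$
$H{\left(J \right)} = 1$
$C = 60$ ($C = 59 + 1 = 60$)
$\left(- \frac{32}{-41} + \frac{29}{-54}\right) - 61 C = \left(- \frac{32}{-41} + \frac{29}{-54}\right) - 3660 = \left(\left(-32\right) \left(- \frac{1}{41}\right) + 29 \left(- \frac{1}{54}\right)\right) - 3660 = \left(\frac{32}{41} - \frac{29}{54}\right) - 3660 = \frac{539}{2214} - 3660 = - \frac{8102701}{2214}$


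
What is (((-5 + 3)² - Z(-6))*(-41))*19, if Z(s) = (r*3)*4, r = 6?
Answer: 52972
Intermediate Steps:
Z(s) = 72 (Z(s) = (6*3)*4 = 18*4 = 72)
(((-5 + 3)² - Z(-6))*(-41))*19 = (((-5 + 3)² - 1*72)*(-41))*19 = (((-2)² - 72)*(-41))*19 = ((4 - 72)*(-41))*19 = -68*(-41)*19 = 2788*19 = 52972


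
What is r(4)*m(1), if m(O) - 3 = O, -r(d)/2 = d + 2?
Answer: -48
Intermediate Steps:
r(d) = -4 - 2*d (r(d) = -2*(d + 2) = -2*(2 + d) = -4 - 2*d)
m(O) = 3 + O
r(4)*m(1) = (-4 - 2*4)*(3 + 1) = (-4 - 8)*4 = -12*4 = -48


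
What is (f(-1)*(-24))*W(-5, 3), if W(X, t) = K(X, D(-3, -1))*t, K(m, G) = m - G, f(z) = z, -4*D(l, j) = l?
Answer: -414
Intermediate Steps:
D(l, j) = -l/4
W(X, t) = t*(-3/4 + X) (W(X, t) = (X - (-1)*(-3)/4)*t = (X - 1*3/4)*t = (X - 3/4)*t = (-3/4 + X)*t = t*(-3/4 + X))
(f(-1)*(-24))*W(-5, 3) = (-1*(-24))*((1/4)*3*(-3 + 4*(-5))) = 24*((1/4)*3*(-3 - 20)) = 24*((1/4)*3*(-23)) = 24*(-69/4) = -414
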